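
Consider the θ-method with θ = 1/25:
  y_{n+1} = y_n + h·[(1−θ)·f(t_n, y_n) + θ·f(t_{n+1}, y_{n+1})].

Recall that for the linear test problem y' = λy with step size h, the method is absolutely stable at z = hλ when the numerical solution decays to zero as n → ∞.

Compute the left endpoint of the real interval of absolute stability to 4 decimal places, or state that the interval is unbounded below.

left endpoint -2.1739.

On y'=λy, z=hλ:
  y_{n+1} = y_n + z·[24/25·y_n + 1/25·y_{n+1}] ⇒ (1 − 1/25z)y_{n+1} = (1 + 24/25z)y_n
  ⇒ R(z) = (1 + 24/25z)/(1 − 1/25z).

Need |R(x)|<1, x<0.
x=-0.31: |R|=0.6938
R=−1: 1+24/25x = −1+1/25x ⇒ -23/25x=2 ⇒ x=2/(-23/25)=-2.1739
Confirm numerically:
  x=-1.975: |R|=0.83040 <1
  x=-1.483: |R|=0.39995 <1
  x=-1.162: |R|=0.11039 <1
  x=-0.951: |R|=0.08385 <1
  x=-2.343: |R|=1.14223 >1
  x=-2.304: |R|=1.10958 >1
So |R|<1 on (-2.1739, 0).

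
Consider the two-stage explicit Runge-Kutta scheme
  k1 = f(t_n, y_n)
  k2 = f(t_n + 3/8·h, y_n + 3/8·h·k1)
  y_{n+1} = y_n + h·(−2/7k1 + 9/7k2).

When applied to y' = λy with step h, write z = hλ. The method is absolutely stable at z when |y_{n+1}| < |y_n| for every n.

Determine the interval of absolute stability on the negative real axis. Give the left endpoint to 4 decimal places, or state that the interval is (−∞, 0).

z∈(-2.0741,0).

On y'=λy, z=hλ:
  k1=λy_n ⇒ h·k1=z·y_n;  k2=λ(1+3/8z)y_n ⇒ h·k2=z(1+3/8z)y_n
  y_{n+1}/y_n = 1 − 2/7z + 9/7z(1+3/8z) = 1 + z + 27/56z²
  ⇒ R(z) = 1 + z + 27/56z².

Solve |R(x)|<1 on ℝ⁻.
x=-1.65: |R|=0.6626
R=1: x+27/56x²=0 ⇒ x=−56/27=-2.0741; min R=1−1/(4·27/56)=0.4815>−1
Confirm numerically:
  x=-1.779: |R|=0.74691 <1
  x=-1.544: |R|=0.60540 <1
  x=-1.314: |R|=0.51847 <1
  x=-0.950: |R|=0.48513 <1
  x=-2.530: |R|=1.55615 >1
  x=-2.230: |R|=1.16765 >1
Interval (-2.0741, 0).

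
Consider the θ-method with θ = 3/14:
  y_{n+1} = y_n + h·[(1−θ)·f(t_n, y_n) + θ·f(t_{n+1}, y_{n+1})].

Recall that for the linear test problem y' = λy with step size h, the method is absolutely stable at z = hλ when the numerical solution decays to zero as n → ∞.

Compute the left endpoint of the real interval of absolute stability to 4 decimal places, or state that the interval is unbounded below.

z* = -3.5000.

With y'=λy (z=hλ):
  y_{n+1} = y_n + z·[11/14·y_n + 3/14·y_{n+1}] ⇒ (1 − 3/14z)y_{n+1} = (1 + 11/14z)y_n
  ⇒ R(z) = (1 + 11/14z)/(1 − 3/14z).

Need |R(x)|<1, x<0.
x=-1.58: |R|=0.1804
R=−1: 1+11/14x = −1+3/14x ⇒ -4/7x=2 ⇒ x=2/(-4/7)=-3.5000
Confirm numerically:
  x=-3.297: |R|=0.93202 <1
  x=-2.270: |R|=0.52715 <1
  x=-1.707: |R|=0.24983 <1
  x=-3.972: |R|=1.14570 >1
  x=-3.578: |R|=1.02523 >1
Stable set (-3.5000, 0).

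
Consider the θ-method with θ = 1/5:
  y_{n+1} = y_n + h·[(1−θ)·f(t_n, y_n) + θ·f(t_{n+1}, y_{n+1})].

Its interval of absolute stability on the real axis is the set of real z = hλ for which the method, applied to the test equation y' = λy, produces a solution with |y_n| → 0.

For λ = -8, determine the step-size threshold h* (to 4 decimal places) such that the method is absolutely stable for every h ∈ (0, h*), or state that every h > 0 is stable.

(-3.3333,0); λ=-8 ⇒ h* = (10/3)/8 = 0.4167.

With y'=λy (z=hλ):
  y_{n+1} = y_n + z·[4/5·y_n + 1/5·y_{n+1}] ⇒ (1 − 1/5z)y_{n+1} = (1 + 4/5z)y_n
  Hence R(z) = (1 + 4/5z)/(1 − 1/5z).

Find x<0 with |R(x)|<1.
x=-0.49: |R|=0.5537
R=−1: 1+4/5x = −1+1/5x ⇒ -3/5x=2 ⇒ x=2/(-3/5)=-3.3333
Confirm numerically:
  x=-1.802: |R|=0.32461 <1
  x=-1.668: |R|=0.25075 <1
  x=-1.624: |R|=0.22585 <1
  x=-1.418: |R|=0.10471 <1
  x=-3.826: |R|=1.16746 >1
  x=-3.385: |R|=1.01849 >1
Interval (-3.3333, 0).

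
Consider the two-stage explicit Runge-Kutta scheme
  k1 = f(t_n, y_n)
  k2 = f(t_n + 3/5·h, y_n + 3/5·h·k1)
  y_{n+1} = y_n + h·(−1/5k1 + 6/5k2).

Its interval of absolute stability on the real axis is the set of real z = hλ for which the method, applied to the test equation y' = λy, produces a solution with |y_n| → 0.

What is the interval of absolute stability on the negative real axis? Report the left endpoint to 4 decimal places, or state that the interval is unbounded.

z∈(-1.3889,0).

With y'=λy (z=hλ):
  k1=λy_n ⇒ h·k1=z·y_n;  k2=λ(1+3/5z)y_n ⇒ h·k2=z(1+3/5z)y_n
  y_{n+1}/y_n = 1 − 1/5z + 6/5z(1+3/5z) = 1 + z + 18/25z²
  Hence R(z) = 1 + z + 18/25z².

Find x<0 with |R(x)|<1.
x=-1.02: |R|=0.7291
R=1: x+18/25x²=0 ⇒ x=−25/18=-1.3889; min R=1−1/(4·18/25)=0.6528>−1
Confirm numerically:
  x=-1.211: |R|=0.84490 <1
  x=-0.764: |R|=0.65626 <1
  x=-0.680: |R|=0.65293 <1
  x=-0.634: |R|=0.65541 <1
  x=-1.971: |R|=1.82609 >1
  x=-1.823: |R|=1.56980 >1
  x=-1.633: |R|=1.28702 >1
So |R|<1 on (-1.3889, 0).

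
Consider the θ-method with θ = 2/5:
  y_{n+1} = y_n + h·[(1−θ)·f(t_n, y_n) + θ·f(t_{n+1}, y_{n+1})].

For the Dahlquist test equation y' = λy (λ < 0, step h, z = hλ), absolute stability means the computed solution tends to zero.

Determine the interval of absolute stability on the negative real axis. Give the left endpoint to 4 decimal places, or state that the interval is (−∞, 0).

On y'=λy, z=hλ:
  y_{n+1} = y_n + z·[3/5·y_n + 2/5·y_{n+1}] ⇒ (1 − 2/5z)y_{n+1} = (1 + 3/5z)y_n
  R(z) = (1 + 3/5z)/(1 − 2/5z).

Solve |R(x)|<1 on ℝ⁻.
x=-0.57: |R|=0.5358
R=−1: 1+3/5x = −1+2/5x ⇒ -1/5x=2 ⇒ x=2/(-1/5)=-10.0000
Confirm numerically:
  x=-9.884: |R|=0.99532 <1
  x=-8.347: |R|=0.92380 <1
  x=-6.823: |R|=0.82961 <1
  x=-6.715: |R|=0.82176 <1
  x=-10.467: |R|=1.01801 >1
  x=-10.414: |R|=1.01603 >1
  x=-10.196: |R|=1.00772 >1
So |R|<1 on (-10.0000, 0).

z∈(-10.0000,0).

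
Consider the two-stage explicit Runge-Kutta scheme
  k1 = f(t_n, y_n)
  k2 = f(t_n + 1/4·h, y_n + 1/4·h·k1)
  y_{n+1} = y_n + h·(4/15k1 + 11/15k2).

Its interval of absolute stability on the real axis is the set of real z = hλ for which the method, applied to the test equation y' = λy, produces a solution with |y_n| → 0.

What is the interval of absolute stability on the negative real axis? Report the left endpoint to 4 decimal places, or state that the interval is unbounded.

z∈(-5.4545,0).

With y'=λy (z=hλ):
  k1=λy_n ⇒ h·k1=z·y_n;  k2=λ(1+1/4z)y_n ⇒ h·k2=z(1+1/4z)y_n
  y_{n+1}/y_n = 1 + 4/15z + 11/15z(1+1/4z) = 1 + z + 11/60z²
  R(z) = 1 + z + 11/60z².

Boundary: |R(x)|=1, x<0.
x=-1.45: |R|=0.0645
R=1: x+11/60x²=0 ⇒ x=−60/11=-5.4545; min R=1−1/(4·11/60)=-0.3636>−1
Confirm numerically:
  x=-4.539: |R|=0.23813 <1
  x=-3.223: |R|=0.31858 <1
  x=-2.995: |R|=0.35050 <1
  x=-5.757: |R|=1.31923 >1
  x=-5.733: |R|=1.29267 >1
  x=-5.657: |R|=1.20997 >1
Stable set (-5.4545, 0).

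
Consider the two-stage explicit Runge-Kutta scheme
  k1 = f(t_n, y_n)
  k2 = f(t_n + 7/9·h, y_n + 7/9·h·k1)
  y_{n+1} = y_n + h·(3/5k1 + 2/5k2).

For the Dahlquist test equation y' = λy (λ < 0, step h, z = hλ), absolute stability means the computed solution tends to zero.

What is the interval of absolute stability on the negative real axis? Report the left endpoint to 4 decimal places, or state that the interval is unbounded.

With y'=λy (z=hλ):
  k1=λy_n ⇒ h·k1=z·y_n;  k2=λ(1+7/9z)y_n ⇒ h·k2=z(1+7/9z)y_n
  y_{n+1}/y_n = 1 + 3/5z + 2/5z(1+7/9z) = 1 + z + 14/45z²
  ⇒ R(z) = 1 + z + 14/45z².

Need |R(x)|<1, x<0.
x=-1.49: |R|=0.2007
R=1: x+14/45x²=0 ⇒ x=−45/14=-3.2143; min R=1−1/(4·14/45)=0.1964>−1
Confirm numerically:
  x=-2.802: |R|=0.64060 <1
  x=-2.735: |R|=0.59218 <1
  x=-2.577: |R|=0.48907 <1
  x=-2.390: |R|=0.38710 <1
  x=-3.776: |R|=1.65988 >1
  x=-3.609: |R|=1.44319 >1
Stable set (-3.2143, 0).

(-3.2143, 0).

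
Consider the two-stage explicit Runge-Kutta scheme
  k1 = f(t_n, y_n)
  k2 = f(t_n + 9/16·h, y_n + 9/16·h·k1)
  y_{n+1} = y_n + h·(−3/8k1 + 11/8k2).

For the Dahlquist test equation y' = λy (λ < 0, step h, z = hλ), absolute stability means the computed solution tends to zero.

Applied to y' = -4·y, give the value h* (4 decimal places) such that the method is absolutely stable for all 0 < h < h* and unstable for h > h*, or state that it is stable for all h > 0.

(-1.2929,0); λ=-4 ⇒ h* = (128/99)/4 = 0.3232.

On y'=λy, z=hλ:
  k1=λy_n ⇒ h·k1=z·y_n;  k2=λ(1+9/16z)y_n ⇒ h·k2=z(1+9/16z)y_n
  y_{n+1}/y_n = 1 − 3/8z + 11/8z(1+9/16z) = 1 + z + 99/128z²
  R(z) = 1 + z + 99/128z².

Need |R(x)|<1, x<0.
x=-1.64: |R|=1.4402
R=1: x+99/128x²=0 ⇒ x=−128/99=-1.2929; min R=1−1/(4·99/128)=0.6768>−1
Confirm numerically:
  x=-1.228: |R|=0.93833 <1
  x=-1.033: |R|=0.79233 <1
  x=-0.751: |R|=0.68522 <1
  x=-0.675: |R|=0.67740 <1
  x=-1.854: |R|=1.80455 >1
  x=-1.393: |R|=1.10782 >1
Interval (-1.2929, 0).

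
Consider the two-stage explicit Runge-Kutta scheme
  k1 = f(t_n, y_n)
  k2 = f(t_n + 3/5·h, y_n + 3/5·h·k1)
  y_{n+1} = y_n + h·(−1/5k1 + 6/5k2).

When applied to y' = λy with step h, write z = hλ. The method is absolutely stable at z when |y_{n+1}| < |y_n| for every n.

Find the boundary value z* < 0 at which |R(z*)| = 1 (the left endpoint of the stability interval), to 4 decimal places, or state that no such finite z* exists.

With y'=λy (z=hλ):
  k1=λy_n ⇒ h·k1=z·y_n;  k2=λ(1+3/5z)y_n ⇒ h·k2=z(1+3/5z)y_n
  y_{n+1}/y_n = 1 − 1/5z + 6/5z(1+3/5z) = 1 + z + 18/25z²
  R(z) = 1 + z + 18/25z².

Need |R(x)|<1, x<0.
x=-1.59: |R|=1.2302
R=1: x+18/25x²=0 ⇒ x=−25/18=-1.3889; min R=1−1/(4·18/25)=0.6528>−1
Confirm numerically:
  x=-1.325: |R|=0.93905 <1
  x=-0.936: |R|=0.69479 <1
  x=-0.921: |R|=0.68973 <1
  x=-1.767: |R|=1.48105 >1
  x=-1.558: |R|=1.18970 >1
  x=-1.479: |R|=1.09596 >1
Interval (-1.3889, 0).

z* = -1.3889.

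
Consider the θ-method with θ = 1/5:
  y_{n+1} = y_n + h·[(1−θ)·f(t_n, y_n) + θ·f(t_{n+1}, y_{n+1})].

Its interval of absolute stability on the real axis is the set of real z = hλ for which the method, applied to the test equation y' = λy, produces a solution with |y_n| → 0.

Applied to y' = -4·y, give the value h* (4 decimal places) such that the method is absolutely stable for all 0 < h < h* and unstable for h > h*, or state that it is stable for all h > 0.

(-3.3333,0); λ=-4 ⇒ h* = (10/3)/4 = 0.8333.

With y'=λy (z=hλ):
  y_{n+1} = y_n + z·[4/5·y_n + 1/5·y_{n+1}] ⇒ (1 − 1/5z)y_{n+1} = (1 + 4/5z)y_n
  R(z) = (1 + 4/5z)/(1 − 1/5z).

Solve |R(x)|<1 on ℝ⁻.
x=-0.63: |R|=0.4405
R=−1: 1+4/5x = −1+1/5x ⇒ -3/5x=2 ⇒ x=2/(-3/5)=-3.3333
Confirm numerically:
  x=-3.164: |R|=0.93778 <1
  x=-2.984: |R|=0.86874 <1
  x=-2.676: |R|=0.74310 <1
  x=-1.712: |R|=0.27533 <1
  x=-3.713: |R|=1.13072 >1
  x=-3.604: |R|=1.09437 >1
  x=-3.391: |R|=1.02062 >1
Stable set (-3.3333, 0).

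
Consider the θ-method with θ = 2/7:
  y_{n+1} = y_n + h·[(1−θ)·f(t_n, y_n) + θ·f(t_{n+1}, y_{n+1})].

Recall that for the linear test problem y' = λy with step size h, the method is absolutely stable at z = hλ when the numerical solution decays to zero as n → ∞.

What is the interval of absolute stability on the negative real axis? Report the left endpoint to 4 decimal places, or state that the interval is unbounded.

Test eqn y'=λy, z=hλ:
  y_{n+1} = y_n + z·[5/7·y_n + 2/7·y_{n+1}] ⇒ (1 − 2/7z)y_{n+1} = (1 + 5/7z)y_n
  R(z) = (1 + 5/7z)/(1 − 2/7z).

Need |R(x)|<1, x<0.
x=-0.57: |R|=0.5098
R=−1: 1+5/7x = −1+2/7x ⇒ -3/7x=2 ⇒ x=2/(-3/7)=-4.6667
Confirm numerically:
  x=-3.894: |R|=0.84325 <1
  x=-3.545: |R|=0.76118 <1
  x=-2.286: |R|=0.38282 <1
  x=-1.943: |R|=0.24940 <1
  x=-4.942: |R|=1.04892 >1
  x=-4.782: |R|=1.02089 >1
So |R|<1 on (-4.6667, 0).

(-4.6667, 0).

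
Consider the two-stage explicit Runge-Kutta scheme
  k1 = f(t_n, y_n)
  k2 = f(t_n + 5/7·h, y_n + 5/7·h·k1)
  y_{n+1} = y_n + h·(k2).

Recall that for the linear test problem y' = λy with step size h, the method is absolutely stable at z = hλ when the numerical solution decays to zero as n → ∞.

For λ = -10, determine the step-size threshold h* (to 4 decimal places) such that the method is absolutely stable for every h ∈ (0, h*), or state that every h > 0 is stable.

(-1.4000,0); λ=-10 ⇒ h* = (7/5)/10 = 0.1400.

Test eqn y'=λy, z=hλ:
  k1=λy_n ⇒ h·k1=z·y_n;  k2=λ(1+5/7z)y_n ⇒ h·k2=z(1+5/7z)y_n
  y_{n+1}/y_n = 1 + z(1+5/7z) = 1 + z + 5/7z²
  so R(z) = 1 + z + 5/7z².

Need |R(x)|<1, x<0.
x=-0.67: |R|=0.6506
R=1: x+5/7x²=0 ⇒ x=−7/5=-1.4000; min R=1−1/(4·5/7)=0.6500>−1
Confirm numerically:
  x=-1.169: |R|=0.80712 <1
  x=-1.028: |R|=0.72685 <1
  x=-1.018: |R|=0.72223 <1
  x=-1.016: |R|=0.72133 <1
  x=-1.873: |R|=1.63281 >1
  x=-1.634: |R|=1.27311 >1
  x=-1.623: |R|=1.25852 >1
So |R|<1 on (-1.4000, 0).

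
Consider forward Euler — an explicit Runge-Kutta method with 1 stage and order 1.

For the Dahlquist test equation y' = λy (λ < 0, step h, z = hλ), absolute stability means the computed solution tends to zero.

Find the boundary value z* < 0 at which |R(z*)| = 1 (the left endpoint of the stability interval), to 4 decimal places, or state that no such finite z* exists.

Set f=λy, z=hλ:
  order 1, 1-stage ⇒ R(z)=1+z
  (e.g. R(-1.68)=-0.68000, |R|=0.68000)

Boundary: |R(x)|=1, x<0.
x=-1.68: |R|=0.6800
|R(-2.32)|=1.3200 |R(-0.98)|=0.0200 |R(-0.51)|=0.4900
Bisect:
  x_lo=-2.6783 |R|=1.6783  x_hi=-0.3230 |R|=0.6770
  mid=-1.50063 |R|=0.50063 →hi
  mid=-2.08945 |R|=1.08945 →lo
  mid=-1.79504 |R|=0.79504 →hi
  mid=-1.94225 |R|=0.94225 →hi
  mid=-2.01585 |R|=1.01585 →lo
  mid=-1.97905 |R|=0.97905 →hi
  mid=-1.99745 |R|=0.99745 →hi
  ...
  [-2.00004,-1.99989] ⇒ x*=-2.0000
Stable set (-2.0000, 0).

z* = -2.0000.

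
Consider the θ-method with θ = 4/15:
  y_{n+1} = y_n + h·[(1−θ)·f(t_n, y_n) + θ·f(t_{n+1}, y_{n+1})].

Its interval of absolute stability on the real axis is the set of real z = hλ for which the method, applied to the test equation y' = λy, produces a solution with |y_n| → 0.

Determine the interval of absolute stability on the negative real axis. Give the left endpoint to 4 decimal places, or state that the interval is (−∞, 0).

Set f=λy, z=hλ:
  y_{n+1} = y_n + z·[11/15·y_n + 4/15·y_{n+1}] ⇒ (1 − 4/15z)y_{n+1} = (1 + 11/15z)y_n
  R(z) = (1 + 11/15z)/(1 − 4/15z).

Need |R(x)|<1, x<0.
x=-1.7: |R|=0.1697
R=−1: 1+11/15x = −1+4/15x ⇒ -7/15x=2 ⇒ x=2/(-7/15)=-4.2857
Confirm numerically:
  x=-3.263: |R|=0.74480 <1
  x=-2.529: |R|=0.51039 <1
  x=-2.312: |R|=0.43022 <1
  x=-2.025: |R|=0.31494 <1
  x=-4.881: |R|=1.12070 >1
  x=-4.759: |R|=1.09734 >1
  x=-4.675: |R|=1.08086 >1
Interval (-4.2857, 0).

(-4.2857, 0).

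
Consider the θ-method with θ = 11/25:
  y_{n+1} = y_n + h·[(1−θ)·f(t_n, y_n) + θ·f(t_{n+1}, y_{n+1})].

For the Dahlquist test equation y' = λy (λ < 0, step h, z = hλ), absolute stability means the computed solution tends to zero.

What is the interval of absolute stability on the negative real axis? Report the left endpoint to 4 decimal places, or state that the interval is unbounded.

On y'=λy, z=hλ:
  y_{n+1} = y_n + z·[14/25·y_n + 11/25·y_{n+1}] ⇒ (1 − 11/25z)y_{n+1} = (1 + 14/25z)y_n
  Hence R(z) = (1 + 14/25z)/(1 − 11/25z).

Boundary: |R(x)|=1, x<0.
x=-1.4: |R|=0.1337
R=−1: 1+14/25x = −1+11/25x ⇒ -3/25x=2 ⇒ x=2/(-3/25)=-16.6667
Confirm numerically:
  x=-13.255: |R|=0.94008 <1
  x=-9.887: |R|=0.84794 <1
  x=-9.840: |R|=0.84629 <1
  x=-9.675: |R|=0.84040 <1
  x=-17.199: |R|=1.00746 >1
  x=-16.772: |R|=1.00151 >1
  x=-16.759: |R|=1.00132 >1
Stable set (-16.6667, 0).

z∈(-16.6667,0).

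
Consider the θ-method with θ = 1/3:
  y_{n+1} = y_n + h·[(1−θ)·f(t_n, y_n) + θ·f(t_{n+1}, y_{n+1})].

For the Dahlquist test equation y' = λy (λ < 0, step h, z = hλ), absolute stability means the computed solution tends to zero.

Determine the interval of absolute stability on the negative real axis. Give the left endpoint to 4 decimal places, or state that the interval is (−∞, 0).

On y'=λy, z=hλ:
  y_{n+1} = y_n + z·[2/3·y_n + 1/3·y_{n+1}] ⇒ (1 − 1/3z)y_{n+1} = (1 + 2/3z)y_n
  Hence R(z) = (1 + 2/3z)/(1 − 1/3z).

Boundary: |R(x)|=1, x<0.
x=-1.79: |R|=0.1211
R=−1: 1+2/3x = −1+1/3x ⇒ -1/3x=2 ⇒ x=2/(-1/3)=-6.0000
Confirm numerically:
  x=-5.619: |R|=0.95580 <1
  x=-5.571: |R|=0.94995 <1
  x=-4.595: |R|=0.81501 <1
  x=-2.479: |R|=0.35736 <1
  x=-6.576: |R|=1.06015 >1
  x=-6.454: |R|=1.04802 >1
  x=-6.439: |R|=1.04651 >1
So |R|<1 on (-6.0000, 0).

z∈(-6.0000,0).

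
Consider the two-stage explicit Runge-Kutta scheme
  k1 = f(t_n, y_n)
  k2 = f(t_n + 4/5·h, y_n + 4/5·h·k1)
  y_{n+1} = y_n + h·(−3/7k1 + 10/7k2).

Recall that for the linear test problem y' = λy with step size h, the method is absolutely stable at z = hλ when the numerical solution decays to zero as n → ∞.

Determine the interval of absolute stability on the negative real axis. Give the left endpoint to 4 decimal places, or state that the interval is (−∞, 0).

z∈(-0.8750,0).

With y'=λy (z=hλ):
  k1=λy_n ⇒ h·k1=z·y_n;  k2=λ(1+4/5z)y_n ⇒ h·k2=z(1+4/5z)y_n
  y_{n+1}/y_n = 1 − 3/7z + 10/7z(1+4/5z) = 1 + z + 8/7z²
  R(z) = 1 + z + 8/7z².

Solve |R(x)|<1 on ℝ⁻.
x=-1.74: |R|=2.7201
R=1: x+8/7x²=0 ⇒ x=−7/8=-0.8750; min R=1−1/(4·8/7)=0.7812>−1
Confirm numerically:
  x=-0.657: |R|=0.83631 <1
  x=-0.614: |R|=0.81685 <1
  x=-0.540: |R|=0.79326 <1
  x=-1.072: |R|=1.24135 >1
  x=-1.045: |R|=1.20303 >1
  x=-0.921: |R|=1.04842 >1
Interval (-0.8750, 0).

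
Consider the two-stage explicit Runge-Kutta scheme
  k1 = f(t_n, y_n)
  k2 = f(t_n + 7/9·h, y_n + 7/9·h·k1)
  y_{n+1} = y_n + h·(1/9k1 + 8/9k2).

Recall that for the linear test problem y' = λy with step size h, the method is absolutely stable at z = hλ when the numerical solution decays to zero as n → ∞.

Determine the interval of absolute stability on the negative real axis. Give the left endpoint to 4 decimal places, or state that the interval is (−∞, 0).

On y'=λy, z=hλ:
  k1=λy_n ⇒ h·k1=z·y_n;  k2=λ(1+7/9z)y_n ⇒ h·k2=z(1+7/9z)y_n
  y_{n+1}/y_n = 1 + 1/9z + 8/9z(1+7/9z) = 1 + z + 56/81z²
  so R(z) = 1 + z + 56/81z².

Boundary: |R(x)|=1, x<0.
x=-1.58: |R|=1.1459
R=1: x+56/81x²=0 ⇒ x=−81/56=-1.4464; min R=1−1/(4·56/81)=0.6384>−1
Confirm numerically:
  x=-0.984: |R|=0.68541 <1
  x=-0.962: |R|=0.67781 <1
  x=-0.692: |R|=0.63907 <1
  x=-2.008: |R|=1.77960 >1
  x=-1.831: |R|=1.48682 >1
  x=-1.618: |R|=1.19192 >1
Interval (-1.4464, 0).

(-1.4464, 0).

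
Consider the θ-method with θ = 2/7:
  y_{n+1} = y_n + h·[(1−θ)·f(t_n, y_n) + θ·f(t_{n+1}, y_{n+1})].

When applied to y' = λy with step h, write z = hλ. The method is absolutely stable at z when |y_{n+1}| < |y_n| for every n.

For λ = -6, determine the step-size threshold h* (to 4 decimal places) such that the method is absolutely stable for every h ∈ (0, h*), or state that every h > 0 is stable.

(-4.6667,0); λ=-6 ⇒ h* = (14/3)/6 = 0.7778.

On y'=λy, z=hλ:
  y_{n+1} = y_n + z·[5/7·y_n + 2/7·y_{n+1}] ⇒ (1 − 2/7z)y_{n+1} = (1 + 5/7z)y_n
  ⇒ R(z) = (1 + 5/7z)/(1 − 2/7z).

Find x<0 with |R(x)|<1.
x=-0.44: |R|=0.6091
R=−1: 1+5/7x = −1+2/7x ⇒ -3/7x=2 ⇒ x=2/(-3/7)=-4.6667
Confirm numerically:
  x=-2.210: |R|=0.35464 <1
  x=-2.157: |R|=0.33454 <1
  x=-1.988: |R|=0.26786 <1
  x=-5.045: |R|=1.06641 >1
  x=-4.731: |R|=1.01172 >1
Stable set (-4.6667, 0).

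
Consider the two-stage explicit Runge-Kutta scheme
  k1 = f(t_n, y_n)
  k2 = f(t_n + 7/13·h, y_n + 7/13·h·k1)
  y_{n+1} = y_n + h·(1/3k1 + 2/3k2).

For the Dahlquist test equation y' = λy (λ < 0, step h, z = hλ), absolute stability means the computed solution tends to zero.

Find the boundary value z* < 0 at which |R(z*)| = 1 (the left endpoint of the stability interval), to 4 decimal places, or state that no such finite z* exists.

With y'=λy (z=hλ):
  k1=λy_n ⇒ h·k1=z·y_n;  k2=λ(1+7/13z)y_n ⇒ h·k2=z(1+7/13z)y_n
  y_{n+1}/y_n = 1 + 1/3z + 2/3z(1+7/13z) = 1 + z + 14/39z²
  so R(z) = 1 + z + 14/39z².

Boundary: |R(x)|=1, x<0.
x=-1.48: |R|=0.3063
R=1: x+14/39x²=0 ⇒ x=−39/14=-2.7857; min R=1−1/(4·14/39)=0.3036>−1
Confirm numerically:
  x=-2.668: |R|=0.88726 <1
  x=-2.606: |R|=0.83188 <1
  x=-1.635: |R|=0.32462 <1
  x=-3.053: |R|=1.29293 >1
  x=-2.950: |R|=1.17397 >1
So |R|<1 on (-2.7857, 0).

z* = -2.7857.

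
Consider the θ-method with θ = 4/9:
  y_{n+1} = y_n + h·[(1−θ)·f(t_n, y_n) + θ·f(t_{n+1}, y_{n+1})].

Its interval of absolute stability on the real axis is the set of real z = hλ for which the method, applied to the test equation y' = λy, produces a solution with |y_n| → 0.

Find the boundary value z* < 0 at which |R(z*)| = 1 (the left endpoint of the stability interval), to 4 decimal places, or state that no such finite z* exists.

On y'=λy, z=hλ:
  y_{n+1} = y_n + z·[5/9·y_n + 4/9·y_{n+1}] ⇒ (1 − 4/9z)y_{n+1} = (1 + 5/9z)y_n
  ⇒ R(z) = (1 + 5/9z)/(1 − 4/9z).

Need |R(x)|<1, x<0.
x=-0.83: |R|=0.3937
R=−1: 1+5/9x = −1+4/9x ⇒ -1/9x=2 ⇒ x=2/(-1/9)=-18.0000
Confirm numerically:
  x=-12.951: |R|=0.91696 <1
  x=-12.314: |R|=0.90240 <1
  x=-9.707: |R|=0.82661 <1
  x=-9.435: |R|=0.81675 <1
  x=-18.588: |R|=1.00705 >1
  x=-18.156: |R|=1.00191 >1
Stable set (-18.0000, 0).

left endpoint -18.0000.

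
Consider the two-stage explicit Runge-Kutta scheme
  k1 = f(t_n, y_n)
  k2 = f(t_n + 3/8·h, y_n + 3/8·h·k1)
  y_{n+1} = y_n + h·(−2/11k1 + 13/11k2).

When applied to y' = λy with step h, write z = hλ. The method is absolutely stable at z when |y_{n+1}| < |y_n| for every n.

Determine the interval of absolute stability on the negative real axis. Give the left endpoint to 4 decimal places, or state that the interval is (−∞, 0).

(-2.2564, 0).

Test eqn y'=λy, z=hλ:
  k1=λy_n ⇒ h·k1=z·y_n;  k2=λ(1+3/8z)y_n ⇒ h·k2=z(1+3/8z)y_n
  y_{n+1}/y_n = 1 − 2/11z + 13/11z(1+3/8z) = 1 + z + 39/88z²
  Hence R(z) = 1 + z + 39/88z².

Need |R(x)|<1, x<0.
x=-0.84: |R|=0.4727
R=1: x+39/88x²=0 ⇒ x=−88/39=-2.2564; min R=1−1/(4·39/88)=0.4359>−1
Confirm numerically:
  x=-1.652: |R|=0.55749 <1
  x=-1.429: |R|=0.47600 <1
  x=-0.958: |R|=0.44874 <1
  x=-2.822: |R|=1.70736 >1
  x=-2.744: |R|=1.59295 >1
Interval (-2.2564, 0).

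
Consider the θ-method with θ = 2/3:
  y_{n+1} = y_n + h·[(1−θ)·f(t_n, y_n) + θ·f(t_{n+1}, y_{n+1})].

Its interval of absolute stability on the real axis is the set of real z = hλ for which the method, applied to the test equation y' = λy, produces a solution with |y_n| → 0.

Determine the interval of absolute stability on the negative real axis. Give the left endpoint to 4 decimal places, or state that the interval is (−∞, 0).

(−∞, 0) — no finite endpoint.

Set f=λy, z=hλ:
  y_{n+1} = y_n + z·[1/3·y_n + 2/3·y_{n+1}] ⇒ (1 − 2/3z)y_{n+1} = (1 + 1/3z)y_n
  Hence R(z) = (1 + 1/3z)/(1 − 2/3z).

Solve |R(x)|<1 on ℝ⁻.
x=-1.24: |R|=0.3212
x=-2: |R|=0.1429
x=-10: |R|=0.3043
x=-100: |R|=0.4778
θ=2/3≥1/2 ⇒ |1+1/3x|<|1−2/3x| ∀x<0 ⇒ stable on all of ℝ⁻.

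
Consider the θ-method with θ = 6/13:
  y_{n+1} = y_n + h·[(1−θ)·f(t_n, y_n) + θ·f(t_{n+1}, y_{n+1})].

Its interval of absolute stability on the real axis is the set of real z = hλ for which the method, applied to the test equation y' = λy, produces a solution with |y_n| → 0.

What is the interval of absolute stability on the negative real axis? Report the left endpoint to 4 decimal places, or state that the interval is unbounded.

With y'=λy (z=hλ):
  y_{n+1} = y_n + z·[7/13·y_n + 6/13·y_{n+1}] ⇒ (1 − 6/13z)y_{n+1} = (1 + 7/13z)y_n
  R(z) = (1 + 7/13z)/(1 − 6/13z).

Boundary: |R(x)|=1, x<0.
x=-1.19: |R|=0.2319
R=−1: 1+7/13x = −1+6/13x ⇒ -1/13x=2 ⇒ x=2/(-1/13)=-26.0000
Confirm numerically:
  x=-19.188: |R|=0.94683 <1
  x=-12.326: |R|=0.84275 <1
  x=-11.887: |R|=0.83263 <1
  x=-26.540: |R|=1.00314 >1
  x=-26.064: |R|=1.00038 >1
Stable set (-26.0000, 0).

z∈(-26.0000,0).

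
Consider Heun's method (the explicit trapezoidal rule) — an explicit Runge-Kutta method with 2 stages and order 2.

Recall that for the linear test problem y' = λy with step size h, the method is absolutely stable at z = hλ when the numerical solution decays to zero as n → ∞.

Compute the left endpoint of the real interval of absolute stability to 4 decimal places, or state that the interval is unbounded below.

z* = -2.0000.

On y'=λy, z=hλ:
  order 2, 2-stage ⇒ R(z)=1+z+z^2/2
  (e.g. R(-0.99)=0.50005, |R|=0.50005)

Solve |R(x)|<1 on ℝ⁻.
x=-0.99: |R|=0.5000
|R(-2.33)|=1.3845 |R(-2.21)|=1.2320 |R(-0.87)|=0.5085
Bisect:
  x_lo=-2.8110 |R|=2.1399  x_hi=-0.1178 |R|=0.8891
  mid=-1.46444 |R|=0.60785 →hi
  mid=-2.13774 |R|=1.14723 →lo
  mid=-1.80109 |R|=0.82087 →hi
  mid=-1.96941 |R|=0.96988 →hi
  mid=-2.05358 |R|=1.05501 →lo
  mid=-2.01150 |R|=1.01156 →lo
  mid=-1.99046 |R|=0.99050 →hi
  mid=-2.00098 |R|=1.00098 →lo
  ...
  [-2.00015,-1.99999] ⇒ x*=-2.0000
Interval (-2.0000, 0).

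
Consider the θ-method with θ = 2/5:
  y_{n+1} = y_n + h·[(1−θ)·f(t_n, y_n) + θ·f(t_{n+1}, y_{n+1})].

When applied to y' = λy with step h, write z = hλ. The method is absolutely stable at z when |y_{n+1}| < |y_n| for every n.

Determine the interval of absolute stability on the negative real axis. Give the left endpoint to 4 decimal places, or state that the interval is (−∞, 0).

z∈(-10.0000,0).

With y'=λy (z=hλ):
  y_{n+1} = y_n + z·[3/5·y_n + 2/5·y_{n+1}] ⇒ (1 − 2/5z)y_{n+1} = (1 + 3/5z)y_n
  R(z) = (1 + 3/5z)/(1 − 2/5z).

Find x<0 with |R(x)|<1.
x=-1.61: |R|=0.0207
R=−1: 1+3/5x = −1+2/5x ⇒ -1/5x=2 ⇒ x=2/(-1/5)=-10.0000
Confirm numerically:
  x=-8.025: |R|=0.90618 <1
  x=-6.715: |R|=0.82176 <1
  x=-4.166: |R|=0.56241 <1
  x=-10.266: |R|=1.01042 >1
  x=-10.190: |R|=1.00749 >1
  x=-10.169: |R|=1.00667 >1
Interval (-10.0000, 0).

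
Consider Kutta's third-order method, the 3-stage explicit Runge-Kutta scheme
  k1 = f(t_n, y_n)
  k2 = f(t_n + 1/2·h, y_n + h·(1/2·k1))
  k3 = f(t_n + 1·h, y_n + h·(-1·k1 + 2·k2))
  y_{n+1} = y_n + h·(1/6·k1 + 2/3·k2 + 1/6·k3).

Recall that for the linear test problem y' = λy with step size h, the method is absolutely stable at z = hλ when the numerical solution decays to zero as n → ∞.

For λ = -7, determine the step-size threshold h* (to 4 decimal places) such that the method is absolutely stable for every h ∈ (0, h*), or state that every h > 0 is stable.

(-2.5127,0); λ=-7 ⇒ h* = 0.3590.

Test eqn y'=λy, z=hλ:
  order 3, 3-stage ⇒ R(z)=1+z+z^2/2+z^3/6
  (e.g. R(-1.44)=0.09914, |R|=0.09914)

Boundary: |R(x)|=1, x<0.
x=-1.44: |R|=0.0991
|R(-2.84)|=1.6249 |R(-2.44)|=0.8843 |R(-1.51)|=0.0562
Bisect:
  x_lo=-3.2274 |R|=2.6221  x_hi=-0.3790 |R|=0.6837
  mid=-1.80321 |R|=0.15463 →hi
  mid=-2.51530 |R|=1.00420 →lo
  mid=-2.15925 |R|=0.50594 →hi
  mid=-2.33727 |R|=0.73388 →hi
  mid=-2.42629 |R|=0.86339 →hi
  mid=-2.47079 |R|=0.93234 →hi
  mid=-2.49305 |R|=0.96790 →hi
  mid=-2.50417 |R|=0.98596 →hi
  ...
  [-2.51286,-2.51269] ⇒ x*=-2.5127
Interval (-2.5127, 0).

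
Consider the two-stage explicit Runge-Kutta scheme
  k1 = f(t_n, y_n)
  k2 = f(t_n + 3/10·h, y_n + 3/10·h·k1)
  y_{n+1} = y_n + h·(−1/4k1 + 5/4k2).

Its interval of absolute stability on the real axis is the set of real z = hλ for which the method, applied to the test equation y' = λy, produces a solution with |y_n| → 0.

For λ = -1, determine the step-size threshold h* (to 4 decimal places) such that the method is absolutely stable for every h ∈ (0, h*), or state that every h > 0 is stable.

On y'=λy, z=hλ:
  k1=λy_n ⇒ h·k1=z·y_n;  k2=λ(1+3/10z)y_n ⇒ h·k2=z(1+3/10z)y_n
  y_{n+1}/y_n = 1 − 1/4z + 5/4z(1+3/10z) = 1 + z + 3/8z²
  ⇒ R(z) = 1 + z + 3/8z².

Boundary: |R(x)|=1, x<0.
x=-1.58: |R|=0.3561
R=1: x+3/8x²=0 ⇒ x=−8/3=-2.6667; min R=1−1/(4·3/8)=0.3333>−1
Confirm numerically:
  x=-2.022: |R|=0.51118 <1
  x=-1.575: |R|=0.35523 <1
  x=-1.420: |R|=0.33615 <1
  x=-1.321: |R|=0.33339 <1
  x=-3.016: |R|=1.39510 >1
  x=-2.771: |R|=1.10842 >1
So |R|<1 on (-2.6667, 0).

(-2.6667,0); λ=-1 ⇒ h* = (8/3)/1 = 2.6667.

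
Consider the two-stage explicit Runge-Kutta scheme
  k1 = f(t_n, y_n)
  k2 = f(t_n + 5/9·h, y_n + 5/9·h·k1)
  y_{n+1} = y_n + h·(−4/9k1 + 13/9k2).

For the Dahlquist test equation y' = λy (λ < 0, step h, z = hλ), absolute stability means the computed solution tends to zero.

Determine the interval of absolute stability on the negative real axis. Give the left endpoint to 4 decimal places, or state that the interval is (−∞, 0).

z∈(-1.2462,0).

Set f=λy, z=hλ:
  k1=λy_n ⇒ h·k1=z·y_n;  k2=λ(1+5/9z)y_n ⇒ h·k2=z(1+5/9z)y_n
  y_{n+1}/y_n = 1 − 4/9z + 13/9z(1+5/9z) = 1 + z + 65/81z²
  R(z) = 1 + z + 65/81z².

Solve |R(x)|<1 on ℝ⁻.
x=-0.54: |R|=0.6940
R=1: x+65/81x²=0 ⇒ x=−81/65=-1.2462; min R=1−1/(4·65/81)=0.6885>−1
Confirm numerically:
  x=-1.016: |R|=0.81235 <1
  x=-0.716: |R|=0.69539 <1
  x=-0.630: |R|=0.68850 <1
  x=-0.581: |R|=0.68988 <1
  x=-1.774: |R|=1.75143 >1
  x=-1.686: |R|=1.59510 >1
  x=-1.362: |R|=1.12662 >1
Stable set (-1.2462, 0).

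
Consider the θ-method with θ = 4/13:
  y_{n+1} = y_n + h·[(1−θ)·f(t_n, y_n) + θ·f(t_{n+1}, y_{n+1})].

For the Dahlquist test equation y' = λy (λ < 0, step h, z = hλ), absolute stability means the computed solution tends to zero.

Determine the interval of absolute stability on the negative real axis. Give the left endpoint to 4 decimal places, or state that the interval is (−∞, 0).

With y'=λy (z=hλ):
  y_{n+1} = y_n + z·[9/13·y_n + 4/13·y_{n+1}] ⇒ (1 − 4/13z)y_{n+1} = (1 + 9/13z)y_n
  so R(z) = (1 + 9/13z)/(1 − 4/13z).

Need |R(x)|<1, x<0.
x=-0.53: |R|=0.5443
R=−1: 1+9/13x = −1+4/13x ⇒ -5/13x=2 ⇒ x=2/(-5/13)=-5.2000
Confirm numerically:
  x=-5.155: |R|=0.99331 <1
  x=-2.299: |R|=0.34650 <1
  x=-2.295: |R|=0.34513 <1
  x=-5.497: |R|=1.04244 >1
  x=-5.473: |R|=1.03912 >1
  x=-5.288: |R|=1.01288 >1
Stable set (-5.2000, 0).

(-5.2000, 0).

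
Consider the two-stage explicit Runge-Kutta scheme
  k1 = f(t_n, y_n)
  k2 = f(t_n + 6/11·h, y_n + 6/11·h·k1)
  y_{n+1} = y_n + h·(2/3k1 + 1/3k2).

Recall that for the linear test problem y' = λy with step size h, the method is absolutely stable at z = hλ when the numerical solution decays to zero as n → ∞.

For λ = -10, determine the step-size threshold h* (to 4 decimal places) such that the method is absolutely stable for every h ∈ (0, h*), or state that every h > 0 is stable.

(-5.5000,0); λ=-10 ⇒ h* = (11/2)/10 = 0.5500.

On y'=λy, z=hλ:
  k1=λy_n ⇒ h·k1=z·y_n;  k2=λ(1+6/11z)y_n ⇒ h·k2=z(1+6/11z)y_n
  y_{n+1}/y_n = 1 + 2/3z + 1/3z(1+6/11z) = 1 + z + 2/11z²
  R(z) = 1 + z + 2/11z².

Find x<0 with |R(x)|<1.
x=-1.66: |R|=0.1590
R=1: x+2/11x²=0 ⇒ x=−11/2=-5.5000; min R=1−1/(4·2/11)=-0.3750>−1
Confirm numerically:
  x=-5.302: |R|=0.80913 <1
  x=-4.499: |R|=0.18118 <1
  x=-3.712: |R|=0.20674 <1
  x=-3.530: |R|=0.26438 <1
  x=-6.042: |R|=1.59541 >1
  x=-6.026: |R|=1.57630 >1
  x=-6.019: |R|=1.56797 >1
So |R|<1 on (-5.5000, 0).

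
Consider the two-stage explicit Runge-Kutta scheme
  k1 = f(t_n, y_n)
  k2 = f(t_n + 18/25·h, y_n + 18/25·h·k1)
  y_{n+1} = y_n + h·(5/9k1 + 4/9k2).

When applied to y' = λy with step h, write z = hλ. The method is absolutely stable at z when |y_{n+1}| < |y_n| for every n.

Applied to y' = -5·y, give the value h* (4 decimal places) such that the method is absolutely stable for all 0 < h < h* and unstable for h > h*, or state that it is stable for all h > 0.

(-3.1250,0); λ=-5 ⇒ h* = (25/8)/5 = 0.6250.

With y'=λy (z=hλ):
  k1=λy_n ⇒ h·k1=z·y_n;  k2=λ(1+18/25z)y_n ⇒ h·k2=z(1+18/25z)y_n
  y_{n+1}/y_n = 1 + 5/9z + 4/9z(1+18/25z) = 1 + z + 8/25z²
  Hence R(z) = 1 + z + 8/25z².

Need |R(x)|<1, x<0.
x=-1.32: |R|=0.2376
R=1: x+8/25x²=0 ⇒ x=−25/8=-3.1250; min R=1−1/(4·8/25)=0.2188>−1
Confirm numerically:
  x=-3.050: |R|=0.92680 <1
  x=-1.840: |R|=0.24339 <1
  x=-1.669: |R|=0.22238 <1
  x=-1.429: |R|=0.22445 <1
  x=-3.702: |R|=1.68354 >1
  x=-3.534: |R|=1.46253 >1
  x=-3.172: |R|=1.04771 >1
Stable set (-3.1250, 0).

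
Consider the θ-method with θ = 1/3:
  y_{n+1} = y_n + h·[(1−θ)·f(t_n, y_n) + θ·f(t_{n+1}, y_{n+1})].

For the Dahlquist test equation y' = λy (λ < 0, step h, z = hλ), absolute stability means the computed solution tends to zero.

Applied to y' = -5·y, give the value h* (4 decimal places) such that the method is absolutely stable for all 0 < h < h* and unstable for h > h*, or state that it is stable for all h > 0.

With y'=λy (z=hλ):
  y_{n+1} = y_n + z·[2/3·y_n + 1/3·y_{n+1}] ⇒ (1 − 1/3z)y_{n+1} = (1 + 2/3z)y_n
  R(z) = (1 + 2/3z)/(1 − 1/3z).

Need |R(x)|<1, x<0.
x=-0.37: |R|=0.6706
R=−1: 1+2/3x = −1+1/3x ⇒ -1/3x=2 ⇒ x=2/(-1/3)=-6.0000
Confirm numerically:
  x=-3.209: |R|=0.55049 <1
  x=-3.148: |R|=0.53611 <1
  x=-2.575: |R|=0.38565 <1
  x=-6.569: |R|=1.05946 >1
  x=-6.079: |R|=1.00870 >1
Interval (-6.0000, 0).

(-6.0000,0); λ=-5 ⇒ h* = (6)/5 = 1.2000.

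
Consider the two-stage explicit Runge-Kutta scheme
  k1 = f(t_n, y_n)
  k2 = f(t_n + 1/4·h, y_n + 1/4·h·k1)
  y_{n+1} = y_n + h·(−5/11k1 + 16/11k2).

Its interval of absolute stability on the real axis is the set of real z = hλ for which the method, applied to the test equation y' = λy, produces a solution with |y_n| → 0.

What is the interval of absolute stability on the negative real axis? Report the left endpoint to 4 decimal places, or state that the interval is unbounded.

On y'=λy, z=hλ:
  k1=λy_n ⇒ h·k1=z·y_n;  k2=λ(1+1/4z)y_n ⇒ h·k2=z(1+1/4z)y_n
  y_{n+1}/y_n = 1 − 5/11z + 16/11z(1+1/4z) = 1 + z + 4/11z²
  R(z) = 1 + z + 4/11z².

Boundary: |R(x)|=1, x<0.
x=-0.34: |R|=0.7020
R=1: x+4/11x²=0 ⇒ x=−11/4=-2.7500; min R=1−1/(4·4/11)=0.3125>−1
Confirm numerically:
  x=-2.659: |R|=0.91201 <1
  x=-1.846: |R|=0.39317 <1
  x=-1.310: |R|=0.31404 <1
  x=-1.176: |R|=0.32690 <1
  x=-3.315: |R|=1.68108 >1
  x=-3.272: |R|=1.62109 >1
  x=-2.991: |R|=1.26212 >1
So |R|<1 on (-2.7500, 0).

(-2.7500, 0).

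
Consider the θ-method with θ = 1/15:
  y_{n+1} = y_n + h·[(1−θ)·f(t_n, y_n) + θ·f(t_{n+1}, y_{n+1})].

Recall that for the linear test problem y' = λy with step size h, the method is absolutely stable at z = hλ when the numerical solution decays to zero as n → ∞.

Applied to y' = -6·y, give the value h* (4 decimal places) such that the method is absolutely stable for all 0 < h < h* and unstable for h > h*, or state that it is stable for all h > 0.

With y'=λy (z=hλ):
  y_{n+1} = y_n + z·[14/15·y_n + 1/15·y_{n+1}] ⇒ (1 − 1/15z)y_{n+1} = (1 + 14/15z)y_n
  Hence R(z) = (1 + 14/15z)/(1 − 1/15z).

Boundary: |R(x)|=1, x<0.
x=-0.93: |R|=0.1243
R=−1: 1+14/15x = −1+1/15x ⇒ -13/15x=2 ⇒ x=2/(-13/15)=-2.3077
Confirm numerically:
  x=-1.657: |R|=0.49217 <1
  x=-1.396: |R|=0.27714 <1
  x=-1.269: |R|=0.17002 <1
  x=-2.772: |R|=1.33964 >1
  x=-2.701: |R|=1.28885 >1
So |R|<1 on (-2.3077, 0).

(-2.3077,0); λ=-6 ⇒ h* = (30/13)/6 = 0.3846.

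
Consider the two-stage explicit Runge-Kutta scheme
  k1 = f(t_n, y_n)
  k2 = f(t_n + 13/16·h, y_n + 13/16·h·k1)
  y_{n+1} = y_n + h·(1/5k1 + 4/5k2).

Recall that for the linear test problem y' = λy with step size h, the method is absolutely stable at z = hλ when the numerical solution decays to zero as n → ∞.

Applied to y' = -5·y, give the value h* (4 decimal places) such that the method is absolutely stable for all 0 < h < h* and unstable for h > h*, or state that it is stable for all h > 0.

On y'=λy, z=hλ:
  k1=λy_n ⇒ h·k1=z·y_n;  k2=λ(1+13/16z)y_n ⇒ h·k2=z(1+13/16z)y_n
  y_{n+1}/y_n = 1 + 1/5z + 4/5z(1+13/16z) = 1 + z + 13/20z²
  so R(z) = 1 + z + 13/20z².

Boundary: |R(x)|=1, x<0.
x=-1.58: |R|=1.0427
R=1: x+13/20x²=0 ⇒ x=−20/13=-1.5385; min R=1−1/(4·13/20)=0.6154>−1
Confirm numerically:
  x=-1.215: |R|=0.74455 <1
  x=-1.199: |R|=0.73544 <1
  x=-1.050: |R|=0.66663 <1
  x=-1.639: |R|=1.10711 >1
  x=-1.592: |R|=1.05540 >1
Stable set (-1.5385, 0).

(-1.5385,0); λ=-5 ⇒ h* = (20/13)/5 = 0.3077.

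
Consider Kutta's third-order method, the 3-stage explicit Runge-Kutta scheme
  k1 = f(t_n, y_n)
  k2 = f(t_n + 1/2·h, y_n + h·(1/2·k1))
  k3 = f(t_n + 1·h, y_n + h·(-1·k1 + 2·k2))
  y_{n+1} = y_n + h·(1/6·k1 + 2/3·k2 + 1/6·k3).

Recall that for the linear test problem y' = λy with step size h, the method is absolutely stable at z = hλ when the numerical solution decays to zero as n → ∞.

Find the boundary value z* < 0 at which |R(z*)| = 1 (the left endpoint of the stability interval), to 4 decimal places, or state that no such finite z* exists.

left endpoint -2.5127.

With y'=λy (z=hλ):
  order 3, 3-stage ⇒ R(z)=1+z+z^2/2+z^3/6
  (e.g. R(-0.48)=0.61677, |R|=0.61677)

Find x<0 with |R(x)|<1.
x=-0.48: |R|=0.6168
|R(-1.82)|=0.1686 |R(-1.18)|=0.2424 |R(-1.1)|=0.2832
Bisect:
  x_lo=-3.2014 |R|=2.5454  x_hi=-0.2546 |R|=0.7751
  mid=-1.72798 |R|=0.09495 →hi
  mid=-2.46469 |R|=0.92271 →hi
  mid=-2.83304 |R|=1.60970 →lo
  mid=-2.64886 |R|=1.23824 →lo
  mid=-2.55678 |R|=1.07388 →lo
  mid=-2.51073 |R|=0.99669 →hi
  mid=-2.53375 |R|=1.03488 →lo
  mid=-2.52224 |R|=1.01568 →lo
  mid=-2.51649 |R|=1.00616 →lo
  ...
  [-2.51289,-2.51271] ⇒ x*=-2.5127
So |R|<1 on (-2.5127, 0).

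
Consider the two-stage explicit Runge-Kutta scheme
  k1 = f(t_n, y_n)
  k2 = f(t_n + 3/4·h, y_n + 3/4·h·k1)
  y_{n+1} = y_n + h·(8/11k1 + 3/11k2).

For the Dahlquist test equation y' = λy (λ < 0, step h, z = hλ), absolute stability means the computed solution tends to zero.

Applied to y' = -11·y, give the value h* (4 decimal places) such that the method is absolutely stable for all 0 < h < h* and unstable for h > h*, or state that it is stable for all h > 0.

(-4.8889,0); λ=-11 ⇒ h* = (44/9)/11 = 0.4444.

On y'=λy, z=hλ:
  k1=λy_n ⇒ h·k1=z·y_n;  k2=λ(1+3/4z)y_n ⇒ h·k2=z(1+3/4z)y_n
  y_{n+1}/y_n = 1 + 8/11z + 3/11z(1+3/4z) = 1 + z + 9/44z²
  Hence R(z) = 1 + z + 9/44z².

Find x<0 with |R(x)|<1.
x=-1.7: |R|=0.1089
R=1: x+9/44x²=0 ⇒ x=−44/9=-4.8889; min R=1−1/(4·9/44)=-0.2222>−1
Confirm numerically:
  x=-4.832: |R|=0.94377 <1
  x=-4.736: |R|=0.85189 <1
  x=-3.878: |R|=0.19814 <1
  x=-5.263: |R|=1.40274 >1
  x=-5.102: |R|=1.22240 >1
  x=-5.028: |R|=1.14307 >1
Stable set (-4.8889, 0).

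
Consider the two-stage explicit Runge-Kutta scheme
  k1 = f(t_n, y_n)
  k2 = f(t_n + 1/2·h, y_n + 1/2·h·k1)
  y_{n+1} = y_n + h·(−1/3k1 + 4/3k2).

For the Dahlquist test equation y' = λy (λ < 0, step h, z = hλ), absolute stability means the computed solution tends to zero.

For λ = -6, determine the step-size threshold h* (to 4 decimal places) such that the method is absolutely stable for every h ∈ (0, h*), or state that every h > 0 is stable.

On y'=λy, z=hλ:
  k1=λy_n ⇒ h·k1=z·y_n;  k2=λ(1+1/2z)y_n ⇒ h·k2=z(1+1/2z)y_n
  y_{n+1}/y_n = 1 − 1/3z + 4/3z(1+1/2z) = 1 + z + 2/3z²
  so R(z) = 1 + z + 2/3z².

Boundary: |R(x)|=1, x<0.
x=-0.92: |R|=0.6443
R=1: x+2/3x²=0 ⇒ x=−3/2=-1.5000; min R=1−1/(4·2/3)=0.6250>−1
Confirm numerically:
  x=-1.473: |R|=0.97349 <1
  x=-1.085: |R|=0.69982 <1
  x=-0.676: |R|=0.62865 <1
  x=-1.805: |R|=1.36702 >1
  x=-1.801: |R|=1.36140 >1
  x=-1.616: |R|=1.12497 >1
Stable set (-1.5000, 0).

(-1.5000,0); λ=-6 ⇒ h* = (3/2)/6 = 0.2500.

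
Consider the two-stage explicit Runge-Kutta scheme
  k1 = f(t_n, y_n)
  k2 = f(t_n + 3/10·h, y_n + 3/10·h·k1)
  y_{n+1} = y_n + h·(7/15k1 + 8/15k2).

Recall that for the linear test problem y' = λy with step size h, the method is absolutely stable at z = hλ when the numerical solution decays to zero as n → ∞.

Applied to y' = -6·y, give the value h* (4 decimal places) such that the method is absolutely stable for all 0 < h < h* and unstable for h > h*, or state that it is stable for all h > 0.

With y'=λy (z=hλ):
  k1=λy_n ⇒ h·k1=z·y_n;  k2=λ(1+3/10z)y_n ⇒ h·k2=z(1+3/10z)y_n
  y_{n+1}/y_n = 1 + 7/15z + 8/15z(1+3/10z) = 1 + z + 4/25z²
  so R(z) = 1 + z + 4/25z².

Solve |R(x)|<1 on ℝ⁻.
x=-0.8: |R|=0.3024
R=1: x+4/25x²=0 ⇒ x=−25/4=-6.2500; min R=1−1/(4·4/25)=-0.5625>−1
Confirm numerically:
  x=-5.981: |R|=0.74258 <1
  x=-3.888: |R|=0.46935 <1
  x=-3.009: |R|=0.56035 <1
  x=-3.003: |R|=0.56012 <1
  x=-6.674: |R|=1.45276 >1
  x=-6.498: |R|=1.25784 >1
  x=-6.346: |R|=1.09747 >1
Interval (-6.2500, 0).

(-6.2500,0); λ=-6 ⇒ h* = (25/4)/6 = 1.0417.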